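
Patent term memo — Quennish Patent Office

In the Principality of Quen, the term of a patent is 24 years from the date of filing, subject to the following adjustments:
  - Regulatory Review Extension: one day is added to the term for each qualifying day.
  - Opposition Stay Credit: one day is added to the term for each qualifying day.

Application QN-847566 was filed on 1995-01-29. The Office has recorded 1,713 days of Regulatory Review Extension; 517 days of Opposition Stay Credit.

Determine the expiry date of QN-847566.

Base term: filing date + 24 years → 29 January 2019.
Regulatory Review Extension: +1713 days → 8 October 2023.
Opposition Stay Credit: +517 days → 8 March 2025.

March 8, 2025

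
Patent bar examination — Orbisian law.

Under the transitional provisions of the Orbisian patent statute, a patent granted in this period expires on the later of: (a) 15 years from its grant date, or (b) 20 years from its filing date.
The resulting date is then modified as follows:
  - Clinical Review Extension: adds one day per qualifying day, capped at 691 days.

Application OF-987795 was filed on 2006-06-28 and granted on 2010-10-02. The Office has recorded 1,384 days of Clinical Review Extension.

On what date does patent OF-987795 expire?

(a) grant + 15 years → 2 October 2025.
(b) filing + 20 years → 28 June 2026.
Later of the two: 28 June 2026.
Clinical Review Extension: 1384 days claimed exceeds the 691-day cap, so +691 days → 19 May 2028.

2028-05-19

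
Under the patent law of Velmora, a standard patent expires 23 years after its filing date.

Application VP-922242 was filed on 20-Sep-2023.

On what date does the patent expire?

Filing date + 23 years → 20 September 2046.

2046-09-20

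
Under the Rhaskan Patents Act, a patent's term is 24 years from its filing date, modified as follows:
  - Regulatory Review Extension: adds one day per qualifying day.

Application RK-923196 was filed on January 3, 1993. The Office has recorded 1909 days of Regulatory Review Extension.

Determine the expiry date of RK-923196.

2022-03-27

Base term: filing date + 24 years → 3 January 2017.
Regulatory Review Extension: +1909 days → 27 March 2022.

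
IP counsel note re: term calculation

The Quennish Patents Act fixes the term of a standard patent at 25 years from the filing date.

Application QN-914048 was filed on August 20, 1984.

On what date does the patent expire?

August 20, 2009

Filing date + 25 years → 20 August 2009.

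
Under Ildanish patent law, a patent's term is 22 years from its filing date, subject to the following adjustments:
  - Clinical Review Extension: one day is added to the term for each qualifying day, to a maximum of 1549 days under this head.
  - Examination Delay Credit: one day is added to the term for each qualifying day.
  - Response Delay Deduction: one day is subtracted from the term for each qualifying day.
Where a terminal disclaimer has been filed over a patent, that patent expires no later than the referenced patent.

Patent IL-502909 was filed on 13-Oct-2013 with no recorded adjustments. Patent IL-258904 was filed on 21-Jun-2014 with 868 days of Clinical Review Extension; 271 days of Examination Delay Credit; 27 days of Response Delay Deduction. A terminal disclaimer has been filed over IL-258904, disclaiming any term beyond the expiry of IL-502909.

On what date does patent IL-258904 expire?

Natural term of IL-258904:
  Base: filing + 22 years → 21 June 2036.
  Clinical Review Extension: 868 days (within the 1549-day cap) → +868 days → 6 November 2038.
  Examination Delay Credit: +271 days → 4 August 2039.
  Response Delay Deduction: −27 days → 8 July 2039.
Expiry of referenced patent IL-502909:
  Base: filing + 22 years → 13 October 2035.
Terminal disclaimer: IL-258904 expires on the earlier of 8 July 2039 and 13 October 2035.

October 13, 2035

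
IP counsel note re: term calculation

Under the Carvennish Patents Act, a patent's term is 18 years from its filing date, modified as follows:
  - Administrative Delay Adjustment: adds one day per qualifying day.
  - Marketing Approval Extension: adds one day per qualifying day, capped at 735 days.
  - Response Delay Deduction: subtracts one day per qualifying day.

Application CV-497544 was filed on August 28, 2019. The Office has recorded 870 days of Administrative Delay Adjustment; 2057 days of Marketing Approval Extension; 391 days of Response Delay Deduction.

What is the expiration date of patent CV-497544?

December 24, 2040

Base term: filing date + 18 years → 28 August 2037.
Administrative Delay Adjustment: +870 days → 15 January 2040.
Marketing Approval Extension: 2057 days claimed exceeds the 735-day cap, so +735 days → 19 January 2042.
Response Delay Deduction: −391 days → 24 December 2040.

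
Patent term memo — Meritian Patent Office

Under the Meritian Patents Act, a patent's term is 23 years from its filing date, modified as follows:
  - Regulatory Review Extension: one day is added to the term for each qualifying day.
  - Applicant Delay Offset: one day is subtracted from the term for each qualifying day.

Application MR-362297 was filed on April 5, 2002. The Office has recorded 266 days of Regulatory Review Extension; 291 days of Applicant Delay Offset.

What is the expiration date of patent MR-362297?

Base term: filing date + 23 years → 5 April 2025.
Regulatory Review Extension: +266 days → 27 December 2025.
Applicant Delay Offset: −291 days → 11 March 2025.

2025-03-11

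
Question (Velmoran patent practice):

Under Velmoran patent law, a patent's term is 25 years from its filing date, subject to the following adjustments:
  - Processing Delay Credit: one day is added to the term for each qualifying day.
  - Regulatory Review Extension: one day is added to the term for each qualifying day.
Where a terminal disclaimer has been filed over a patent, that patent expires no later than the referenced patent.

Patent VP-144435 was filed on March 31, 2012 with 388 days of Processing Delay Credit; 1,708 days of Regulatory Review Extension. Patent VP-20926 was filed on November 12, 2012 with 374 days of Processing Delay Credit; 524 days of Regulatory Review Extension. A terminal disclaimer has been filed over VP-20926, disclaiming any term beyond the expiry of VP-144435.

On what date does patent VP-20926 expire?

Natural term of VP-20926:
  Base: filing + 25 years → 12 November 2037.
  Processing Delay Credit: +374 days → 21 November 2038.
  Regulatory Review Extension: +524 days → 28 April 2040.
Expiry of referenced patent VP-144435:
  Base: filing + 25 years → 31 March 2037.
  Processing Delay Credit: +388 days → 23 April 2038.
  Regulatory Review Extension: +1708 days → 26 December 2042.
Terminal disclaimer: VP-20926 expires on the earlier of 28 April 2040 and 26 December 2042.

2040-04-28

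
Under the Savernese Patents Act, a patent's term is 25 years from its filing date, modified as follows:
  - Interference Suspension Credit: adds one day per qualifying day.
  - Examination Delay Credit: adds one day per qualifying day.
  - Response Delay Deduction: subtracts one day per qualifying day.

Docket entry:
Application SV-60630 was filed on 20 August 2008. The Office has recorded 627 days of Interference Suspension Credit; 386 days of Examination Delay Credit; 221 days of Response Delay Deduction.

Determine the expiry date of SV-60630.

Base term: filing date + 25 years → 20 August 2033.
Interference Suspension Credit: +627 days → 9 May 2035.
Examination Delay Credit: +386 days → 29 May 2036.
Response Delay Deduction: −221 days → 21 October 2035.

October 21, 2035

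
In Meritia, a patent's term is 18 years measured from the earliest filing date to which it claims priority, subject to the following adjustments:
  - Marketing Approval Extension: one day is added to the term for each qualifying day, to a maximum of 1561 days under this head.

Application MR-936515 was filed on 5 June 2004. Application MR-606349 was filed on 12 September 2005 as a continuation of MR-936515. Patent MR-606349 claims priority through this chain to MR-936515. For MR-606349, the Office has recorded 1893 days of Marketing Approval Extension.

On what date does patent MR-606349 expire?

2026-09-13

Earliest priority filing: 5 June 2004.
Base term: 5 June 2004 + 18 years → 5 June 2022.
Marketing Approval Extension: 1893 days claimed exceeds the 1561-day cap, so +1561 days → 13 September 2026.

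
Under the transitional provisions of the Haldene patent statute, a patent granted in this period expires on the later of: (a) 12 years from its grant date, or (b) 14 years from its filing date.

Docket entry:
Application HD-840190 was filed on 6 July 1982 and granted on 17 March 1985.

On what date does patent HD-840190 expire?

1997-03-17

(a) grant + 12 years → 17 March 1997.
(b) filing + 14 years → 6 July 1996.
Later of the two: 17 March 1997.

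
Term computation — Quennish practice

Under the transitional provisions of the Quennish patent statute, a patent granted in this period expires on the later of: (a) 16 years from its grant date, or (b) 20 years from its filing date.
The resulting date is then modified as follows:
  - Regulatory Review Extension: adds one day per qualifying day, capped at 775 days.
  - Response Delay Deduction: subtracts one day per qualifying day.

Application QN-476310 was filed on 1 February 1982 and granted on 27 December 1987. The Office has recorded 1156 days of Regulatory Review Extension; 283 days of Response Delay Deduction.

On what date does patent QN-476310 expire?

(a) grant + 16 years → 27 December 2003.
(b) filing + 20 years → 1 February 2002.
Later of the two: 27 December 2003.
Regulatory Review Extension: 1156 days claimed exceeds the 775-day cap, so +775 days → 9 February 2006.
Response Delay Deduction: −283 days → 2 May 2005.

2005-05-02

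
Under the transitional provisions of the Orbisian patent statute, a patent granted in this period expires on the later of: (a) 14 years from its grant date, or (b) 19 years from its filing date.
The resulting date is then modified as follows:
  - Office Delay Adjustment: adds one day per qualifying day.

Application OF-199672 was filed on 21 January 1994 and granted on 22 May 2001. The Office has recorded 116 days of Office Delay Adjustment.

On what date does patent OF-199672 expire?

2015-09-15

(a) grant + 14 years → 22 May 2015.
(b) filing + 19 years → 21 January 2013.
Later of the two: 22 May 2015.
Office Delay Adjustment: +116 days → 15 September 2015.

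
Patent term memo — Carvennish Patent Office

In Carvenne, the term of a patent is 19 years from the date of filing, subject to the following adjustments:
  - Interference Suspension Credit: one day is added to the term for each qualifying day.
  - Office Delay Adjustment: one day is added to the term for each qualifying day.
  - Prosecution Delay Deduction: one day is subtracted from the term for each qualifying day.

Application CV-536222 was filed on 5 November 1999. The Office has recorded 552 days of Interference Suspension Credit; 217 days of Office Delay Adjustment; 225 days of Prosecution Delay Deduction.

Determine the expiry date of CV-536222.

Base term: filing date + 19 years → 5 November 2018.
Interference Suspension Credit: +552 days → 10 May 2020.
Office Delay Adjustment: +217 days → 13 December 2020.
Prosecution Delay Deduction: −225 days → 2 May 2020.

2020-05-02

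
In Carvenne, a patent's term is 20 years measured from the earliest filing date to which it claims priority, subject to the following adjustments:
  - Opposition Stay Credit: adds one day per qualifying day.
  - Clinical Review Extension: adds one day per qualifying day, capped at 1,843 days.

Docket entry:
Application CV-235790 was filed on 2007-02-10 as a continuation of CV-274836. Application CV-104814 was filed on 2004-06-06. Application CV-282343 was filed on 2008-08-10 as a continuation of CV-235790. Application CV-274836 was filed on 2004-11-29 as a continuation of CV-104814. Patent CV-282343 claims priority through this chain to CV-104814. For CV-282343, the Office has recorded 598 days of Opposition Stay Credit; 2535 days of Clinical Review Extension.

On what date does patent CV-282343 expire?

2031-02-11

Earliest priority filing: 6 June 2004.
Base term: 6 June 2004 + 20 years → 6 June 2024.
Opposition Stay Credit: +598 days → 25 January 2026.
Clinical Review Extension: 2535 days claimed exceeds the 1843-day cap, so +1843 days → 11 February 2031.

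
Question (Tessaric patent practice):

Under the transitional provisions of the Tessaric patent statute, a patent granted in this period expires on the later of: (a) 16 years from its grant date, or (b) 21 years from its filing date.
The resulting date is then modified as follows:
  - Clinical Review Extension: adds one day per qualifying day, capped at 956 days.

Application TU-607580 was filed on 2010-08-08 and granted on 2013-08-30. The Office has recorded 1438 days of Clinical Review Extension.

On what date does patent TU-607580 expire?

March 21, 2034

(a) grant + 16 years → 30 August 2029.
(b) filing + 21 years → 8 August 2031.
Later of the two: 8 August 2031.
Clinical Review Extension: 1438 days claimed exceeds the 956-day cap, so +956 days → 21 March 2034.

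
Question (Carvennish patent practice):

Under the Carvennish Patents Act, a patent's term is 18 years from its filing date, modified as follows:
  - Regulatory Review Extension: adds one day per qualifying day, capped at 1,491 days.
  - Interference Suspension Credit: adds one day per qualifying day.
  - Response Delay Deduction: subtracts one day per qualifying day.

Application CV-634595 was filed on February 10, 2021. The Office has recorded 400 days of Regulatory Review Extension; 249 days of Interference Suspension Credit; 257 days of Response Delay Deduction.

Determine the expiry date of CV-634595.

Base term: filing date + 18 years → 10 February 2039.
Regulatory Review Extension: 400 days (within the 1491-day cap) → +400 days → 16 March 2040.
Interference Suspension Credit: +249 days → 20 November 2040.
Response Delay Deduction: −257 days → 8 March 2040.

March 8, 2040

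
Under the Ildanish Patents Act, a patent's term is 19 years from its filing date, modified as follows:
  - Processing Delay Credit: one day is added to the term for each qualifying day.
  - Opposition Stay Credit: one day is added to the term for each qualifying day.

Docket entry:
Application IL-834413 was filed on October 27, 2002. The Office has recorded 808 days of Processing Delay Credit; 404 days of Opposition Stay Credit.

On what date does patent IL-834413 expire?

February 20, 2025

Base term: filing date + 19 years → 27 October 2021.
Processing Delay Credit: +808 days → 13 January 2024.
Opposition Stay Credit: +404 days → 20 February 2025.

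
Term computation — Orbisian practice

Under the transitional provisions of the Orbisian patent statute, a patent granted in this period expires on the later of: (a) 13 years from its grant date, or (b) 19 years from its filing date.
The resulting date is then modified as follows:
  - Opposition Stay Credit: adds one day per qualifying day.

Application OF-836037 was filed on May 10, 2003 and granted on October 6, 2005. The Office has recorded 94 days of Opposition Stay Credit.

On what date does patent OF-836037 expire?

(a) grant + 13 years → 6 October 2018.
(b) filing + 19 years → 10 May 2022.
Later of the two: 10 May 2022.
Opposition Stay Credit: +94 days → 12 August 2022.

2022-08-12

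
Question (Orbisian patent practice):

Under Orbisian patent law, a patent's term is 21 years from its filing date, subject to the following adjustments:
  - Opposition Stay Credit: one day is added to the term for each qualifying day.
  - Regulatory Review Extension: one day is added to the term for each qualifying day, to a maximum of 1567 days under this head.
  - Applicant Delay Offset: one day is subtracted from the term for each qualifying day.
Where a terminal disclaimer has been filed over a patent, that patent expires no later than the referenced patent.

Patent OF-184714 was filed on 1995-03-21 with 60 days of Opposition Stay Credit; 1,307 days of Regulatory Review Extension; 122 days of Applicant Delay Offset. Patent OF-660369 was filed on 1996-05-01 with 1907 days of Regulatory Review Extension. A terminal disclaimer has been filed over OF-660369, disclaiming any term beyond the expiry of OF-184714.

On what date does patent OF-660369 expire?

2019-08-18

Natural term of OF-660369:
  Base: filing + 21 years → 1 May 2017.
  Regulatory Review Extension: 1907 days claimed exceeds the 1567-day cap, so +1567 days → 15 August 2021.
Expiry of referenced patent OF-184714:
  Base: filing + 21 years → 21 March 2016.
  Opposition Stay Credit: +60 days → 20 May 2016.
  Regulatory Review Extension: 1307 days (within the 1567-day cap) → +1307 days → 18 December 2019.
  Applicant Delay Offset: −122 days → 18 August 2019.
Terminal disclaimer: OF-660369 expires on the earlier of 15 August 2021 and 18 August 2019.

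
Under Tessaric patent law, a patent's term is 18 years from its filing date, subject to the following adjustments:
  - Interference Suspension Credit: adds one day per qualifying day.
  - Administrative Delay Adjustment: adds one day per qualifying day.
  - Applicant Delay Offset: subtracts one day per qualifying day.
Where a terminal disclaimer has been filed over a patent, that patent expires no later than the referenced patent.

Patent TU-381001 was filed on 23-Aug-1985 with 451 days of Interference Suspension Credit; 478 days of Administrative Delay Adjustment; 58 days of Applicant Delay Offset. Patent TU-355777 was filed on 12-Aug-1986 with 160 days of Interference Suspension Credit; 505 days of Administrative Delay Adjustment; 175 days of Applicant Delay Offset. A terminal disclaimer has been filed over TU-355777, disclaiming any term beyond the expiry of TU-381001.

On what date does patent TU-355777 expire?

Natural term of TU-355777:
  Base: filing + 18 years → 12 August 2004.
  Interference Suspension Credit: +160 days → 19 January 2005.
  Administrative Delay Adjustment: +505 days → 8 June 2006.
  Applicant Delay Offset: −175 days → 15 December 2005.
Expiry of referenced patent TU-381001:
  Base: filing + 18 years → 23 August 2003.
  Interference Suspension Credit: +451 days → 16 November 2004.
  Administrative Delay Adjustment: +478 days → 9 March 2006.
  Applicant Delay Offset: −58 days → 10 January 2006.
Terminal disclaimer: TU-355777 expires on the earlier of 15 December 2005 and 10 January 2006.

2005-12-15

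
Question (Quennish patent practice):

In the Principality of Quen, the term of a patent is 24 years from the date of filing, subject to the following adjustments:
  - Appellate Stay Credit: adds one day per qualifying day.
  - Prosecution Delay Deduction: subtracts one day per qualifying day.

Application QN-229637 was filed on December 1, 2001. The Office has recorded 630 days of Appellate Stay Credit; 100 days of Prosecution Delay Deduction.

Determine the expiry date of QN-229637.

Base term: filing date + 24 years → 1 December 2025.
Appellate Stay Credit: +630 days → 23 August 2027.
Prosecution Delay Deduction: −100 days → 15 May 2027.

May 15, 2027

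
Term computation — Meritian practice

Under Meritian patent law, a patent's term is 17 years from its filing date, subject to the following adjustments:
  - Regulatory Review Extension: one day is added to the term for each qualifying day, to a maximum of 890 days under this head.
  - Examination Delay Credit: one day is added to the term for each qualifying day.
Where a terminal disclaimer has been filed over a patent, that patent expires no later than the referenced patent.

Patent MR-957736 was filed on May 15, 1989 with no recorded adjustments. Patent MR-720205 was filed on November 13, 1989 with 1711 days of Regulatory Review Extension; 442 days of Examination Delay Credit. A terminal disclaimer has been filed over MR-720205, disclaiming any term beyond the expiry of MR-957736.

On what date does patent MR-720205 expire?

2006-05-15

Natural term of MR-720205:
  Base: filing + 17 years → 13 November 2006.
  Regulatory Review Extension: 1711 days claimed exceeds the 890-day cap, so +890 days → 21 April 2009.
  Examination Delay Credit: +442 days → 7 July 2010.
Expiry of referenced patent MR-957736:
  Base: filing + 17 years → 15 May 2006.
Terminal disclaimer: MR-720205 expires on the earlier of 7 July 2010 and 15 May 2006.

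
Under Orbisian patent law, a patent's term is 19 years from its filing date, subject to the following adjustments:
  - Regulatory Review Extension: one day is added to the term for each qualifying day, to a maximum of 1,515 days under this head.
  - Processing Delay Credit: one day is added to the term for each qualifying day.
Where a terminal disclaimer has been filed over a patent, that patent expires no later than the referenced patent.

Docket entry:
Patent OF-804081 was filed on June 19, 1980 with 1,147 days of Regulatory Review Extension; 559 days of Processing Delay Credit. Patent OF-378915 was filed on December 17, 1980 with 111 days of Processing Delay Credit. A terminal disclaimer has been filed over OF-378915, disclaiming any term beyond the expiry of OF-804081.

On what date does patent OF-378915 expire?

Natural term of OF-378915:
  Base: filing + 19 years → 17 December 1999.
  Processing Delay Credit: +111 days → 6 April 2000.
Expiry of referenced patent OF-804081:
  Base: filing + 19 years → 19 June 1999.
  Regulatory Review Extension: 1147 days (within the 1515-day cap) → +1147 days → 9 August 2002.
  Processing Delay Credit: +559 days → 19 February 2004.
Terminal disclaimer: OF-378915 expires on the earlier of 6 April 2000 and 19 February 2004.

2000-04-06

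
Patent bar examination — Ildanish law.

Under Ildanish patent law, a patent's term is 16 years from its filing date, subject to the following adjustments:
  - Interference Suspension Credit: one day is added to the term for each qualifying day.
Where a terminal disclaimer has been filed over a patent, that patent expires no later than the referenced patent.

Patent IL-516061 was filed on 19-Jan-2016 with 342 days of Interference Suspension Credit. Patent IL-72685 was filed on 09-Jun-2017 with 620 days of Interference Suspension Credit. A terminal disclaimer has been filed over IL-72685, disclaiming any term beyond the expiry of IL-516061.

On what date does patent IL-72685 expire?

Natural term of IL-72685:
  Base: filing + 16 years → 9 June 2033.
  Interference Suspension Credit: +620 days → 19 February 2035.
Expiry of referenced patent IL-516061:
  Base: filing + 16 years → 19 January 2032.
  Interference Suspension Credit: +342 days → 26 December 2032.
Terminal disclaimer: IL-72685 expires on the earlier of 19 February 2035 and 26 December 2032.

2032-12-26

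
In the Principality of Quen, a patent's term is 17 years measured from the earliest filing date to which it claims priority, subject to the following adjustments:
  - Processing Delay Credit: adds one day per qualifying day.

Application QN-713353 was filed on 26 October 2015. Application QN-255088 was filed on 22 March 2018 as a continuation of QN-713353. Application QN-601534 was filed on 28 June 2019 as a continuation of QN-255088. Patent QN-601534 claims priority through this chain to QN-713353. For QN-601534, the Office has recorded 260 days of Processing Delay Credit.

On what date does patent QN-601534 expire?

2033-07-13

Earliest priority filing: 26 October 2015.
Base term: 26 October 2015 + 17 years → 26 October 2032.
Processing Delay Credit: +260 days → 13 July 2033.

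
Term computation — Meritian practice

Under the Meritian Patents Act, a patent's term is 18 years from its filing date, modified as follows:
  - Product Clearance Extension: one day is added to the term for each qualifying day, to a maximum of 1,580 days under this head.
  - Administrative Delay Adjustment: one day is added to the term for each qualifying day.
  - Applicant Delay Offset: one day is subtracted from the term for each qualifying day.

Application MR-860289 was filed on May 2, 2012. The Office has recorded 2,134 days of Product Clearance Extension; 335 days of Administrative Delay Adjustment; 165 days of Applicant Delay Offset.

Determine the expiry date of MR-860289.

Base term: filing date + 18 years → 2 May 2030.
Product Clearance Extension: 2134 days claimed exceeds the 1580-day cap, so +1580 days → 29 August 2034.
Administrative Delay Adjustment: +335 days → 30 July 2035.
Applicant Delay Offset: −165 days → 15 February 2035.

February 15, 2035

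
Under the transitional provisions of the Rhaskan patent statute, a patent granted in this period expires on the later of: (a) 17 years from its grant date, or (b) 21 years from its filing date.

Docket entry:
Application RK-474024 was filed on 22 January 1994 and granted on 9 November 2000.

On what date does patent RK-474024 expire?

(a) grant + 17 years → 9 November 2017.
(b) filing + 21 years → 22 January 2015.
Later of the two: 9 November 2017.

2017-11-09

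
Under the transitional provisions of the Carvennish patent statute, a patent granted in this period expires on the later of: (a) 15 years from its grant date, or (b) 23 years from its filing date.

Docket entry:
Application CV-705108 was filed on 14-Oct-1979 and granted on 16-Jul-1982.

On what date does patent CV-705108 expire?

2002-10-14

(a) grant + 15 years → 16 July 1997.
(b) filing + 23 years → 14 October 2002.
Later of the two: 14 October 2002.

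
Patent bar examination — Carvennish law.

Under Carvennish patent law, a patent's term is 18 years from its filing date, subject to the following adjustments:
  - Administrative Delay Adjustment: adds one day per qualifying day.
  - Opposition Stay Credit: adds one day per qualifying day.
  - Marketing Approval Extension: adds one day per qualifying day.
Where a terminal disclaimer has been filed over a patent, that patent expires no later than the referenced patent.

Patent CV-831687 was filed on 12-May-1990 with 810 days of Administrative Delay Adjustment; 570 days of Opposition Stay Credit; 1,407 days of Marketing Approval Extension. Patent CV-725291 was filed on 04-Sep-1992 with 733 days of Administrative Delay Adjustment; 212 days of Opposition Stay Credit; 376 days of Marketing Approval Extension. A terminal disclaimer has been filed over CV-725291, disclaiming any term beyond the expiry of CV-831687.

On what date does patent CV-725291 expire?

April 17, 2014

Natural term of CV-725291:
  Base: filing + 18 years → 4 September 2010.
  Administrative Delay Adjustment: +733 days → 6 September 2012.
  Opposition Stay Credit: +212 days → 6 April 2013.
  Marketing Approval Extension: +376 days → 17 April 2014.
Expiry of referenced patent CV-831687:
  Base: filing + 18 years → 12 May 2008.
  Administrative Delay Adjustment: +810 days → 31 July 2010.
  Opposition Stay Credit: +570 days → 21 February 2012.
  Marketing Approval Extension: +1407 days → 29 December 2015.
Terminal disclaimer: CV-725291 expires on the earlier of 17 April 2014 and 29 December 2015.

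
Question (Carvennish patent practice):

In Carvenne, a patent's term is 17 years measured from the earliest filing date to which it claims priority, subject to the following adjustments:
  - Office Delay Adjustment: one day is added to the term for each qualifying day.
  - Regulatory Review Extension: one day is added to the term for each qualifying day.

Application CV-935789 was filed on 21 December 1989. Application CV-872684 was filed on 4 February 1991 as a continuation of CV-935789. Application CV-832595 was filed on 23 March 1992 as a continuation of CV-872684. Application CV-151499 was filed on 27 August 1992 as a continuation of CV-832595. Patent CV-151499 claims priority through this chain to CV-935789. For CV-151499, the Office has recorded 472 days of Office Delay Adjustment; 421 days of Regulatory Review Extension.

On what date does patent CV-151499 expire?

June 1, 2009

Earliest priority filing: 21 December 1989.
Base term: 21 December 1989 + 17 years → 21 December 2006.
Office Delay Adjustment: +472 days → 6 April 2008.
Regulatory Review Extension: +421 days → 1 June 2009.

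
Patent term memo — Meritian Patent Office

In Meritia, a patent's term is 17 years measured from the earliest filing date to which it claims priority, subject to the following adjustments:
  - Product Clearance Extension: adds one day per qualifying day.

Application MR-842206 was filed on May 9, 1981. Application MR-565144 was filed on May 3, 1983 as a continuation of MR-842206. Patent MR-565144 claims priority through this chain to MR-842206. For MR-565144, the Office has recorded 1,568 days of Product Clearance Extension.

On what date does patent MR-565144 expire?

Earliest priority filing: 9 May 1981.
Base term: 9 May 1981 + 17 years → 9 May 1998.
Product Clearance Extension: +1568 days → 24 August 2002.

2002-08-24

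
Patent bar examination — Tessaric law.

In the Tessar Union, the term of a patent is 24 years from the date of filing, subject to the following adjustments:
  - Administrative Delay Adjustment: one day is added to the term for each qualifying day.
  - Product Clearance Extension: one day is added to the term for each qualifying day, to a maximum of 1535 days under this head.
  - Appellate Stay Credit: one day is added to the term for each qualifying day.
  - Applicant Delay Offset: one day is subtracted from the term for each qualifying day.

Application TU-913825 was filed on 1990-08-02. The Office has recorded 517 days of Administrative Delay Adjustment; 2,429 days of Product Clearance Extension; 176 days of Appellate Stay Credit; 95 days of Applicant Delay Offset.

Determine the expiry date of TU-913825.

Base term: filing date + 24 years → 2 August 2014.
Administrative Delay Adjustment: +517 days → 1 January 2016.
Product Clearance Extension: 2429 days claimed exceeds the 1535-day cap, so +1535 days → 15 March 2020.
Appellate Stay Credit: +176 days → 7 September 2020.
Applicant Delay Offset: −95 days → 4 June 2020.

2020-06-04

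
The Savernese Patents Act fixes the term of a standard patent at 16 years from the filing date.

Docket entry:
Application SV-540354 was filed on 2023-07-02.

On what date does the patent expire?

Filing date + 16 years → 2 July 2039.

July 2, 2039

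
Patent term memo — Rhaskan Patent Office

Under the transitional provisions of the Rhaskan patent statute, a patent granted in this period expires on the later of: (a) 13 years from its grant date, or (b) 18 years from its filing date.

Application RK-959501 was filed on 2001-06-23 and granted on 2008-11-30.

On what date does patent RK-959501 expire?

(a) grant + 13 years → 30 November 2021.
(b) filing + 18 years → 23 June 2019.
Later of the two: 30 November 2021.

November 30, 2021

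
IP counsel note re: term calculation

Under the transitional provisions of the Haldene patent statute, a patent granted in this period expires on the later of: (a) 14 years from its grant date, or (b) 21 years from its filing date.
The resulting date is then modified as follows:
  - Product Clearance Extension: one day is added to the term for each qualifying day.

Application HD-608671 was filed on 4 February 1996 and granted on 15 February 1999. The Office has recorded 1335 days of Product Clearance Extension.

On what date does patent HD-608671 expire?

2020-10-01

(a) grant + 14 years → 15 February 2013.
(b) filing + 21 years → 4 February 2017.
Later of the two: 4 February 2017.
Product Clearance Extension: +1335 days → 1 October 2020.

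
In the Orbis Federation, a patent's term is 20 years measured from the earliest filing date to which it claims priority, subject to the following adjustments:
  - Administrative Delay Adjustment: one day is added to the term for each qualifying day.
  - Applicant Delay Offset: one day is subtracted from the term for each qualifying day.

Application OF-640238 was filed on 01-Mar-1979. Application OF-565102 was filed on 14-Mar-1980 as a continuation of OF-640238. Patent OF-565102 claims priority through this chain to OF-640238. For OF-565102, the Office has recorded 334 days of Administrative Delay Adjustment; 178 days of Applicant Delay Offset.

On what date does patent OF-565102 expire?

Earliest priority filing: 1 March 1979.
Base term: 1 March 1979 + 20 years → 1 March 1999.
Administrative Delay Adjustment: +334 days → 29 January 2000.
Applicant Delay Offset: −178 days → 4 August 1999.

1999-08-04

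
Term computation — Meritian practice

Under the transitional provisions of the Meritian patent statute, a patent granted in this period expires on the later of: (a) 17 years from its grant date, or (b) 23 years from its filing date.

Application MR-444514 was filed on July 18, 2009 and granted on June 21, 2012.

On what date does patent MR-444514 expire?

(a) grant + 17 years → 21 June 2029.
(b) filing + 23 years → 18 July 2032.
Later of the two: 18 July 2032.

2032-07-18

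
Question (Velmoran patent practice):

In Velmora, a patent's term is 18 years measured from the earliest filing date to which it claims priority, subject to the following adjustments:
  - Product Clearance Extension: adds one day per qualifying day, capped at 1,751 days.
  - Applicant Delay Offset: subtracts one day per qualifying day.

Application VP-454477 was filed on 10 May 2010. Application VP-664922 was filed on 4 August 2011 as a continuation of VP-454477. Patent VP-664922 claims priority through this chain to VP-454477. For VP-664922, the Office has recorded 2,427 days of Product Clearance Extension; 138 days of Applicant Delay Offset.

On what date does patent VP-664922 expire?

Earliest priority filing: 10 May 2010.
Base term: 10 May 2010 + 18 years → 10 May 2028.
Product Clearance Extension: 2427 days claimed exceeds the 1751-day cap, so +1751 days → 24 February 2033.
Applicant Delay Offset: −138 days → 9 October 2032.

October 9, 2032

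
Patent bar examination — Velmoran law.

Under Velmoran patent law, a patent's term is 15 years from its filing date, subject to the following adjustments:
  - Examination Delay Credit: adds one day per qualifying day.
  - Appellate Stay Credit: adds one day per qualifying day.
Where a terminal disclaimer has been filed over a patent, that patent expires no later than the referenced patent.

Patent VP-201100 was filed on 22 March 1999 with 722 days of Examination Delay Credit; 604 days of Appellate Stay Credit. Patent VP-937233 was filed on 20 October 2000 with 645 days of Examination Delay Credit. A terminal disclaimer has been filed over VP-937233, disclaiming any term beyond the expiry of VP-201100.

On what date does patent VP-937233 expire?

Natural term of VP-937233:
  Base: filing + 15 years → 20 October 2015.
  Examination Delay Credit: +645 days → 26 July 2017.
Expiry of referenced patent VP-201100:
  Base: filing + 15 years → 22 March 2014.
  Examination Delay Credit: +722 days → 13 March 2016.
  Appellate Stay Credit: +604 days → 7 November 2017.
Terminal disclaimer: VP-937233 expires on the earlier of 26 July 2017 and 7 November 2017.

2017-07-26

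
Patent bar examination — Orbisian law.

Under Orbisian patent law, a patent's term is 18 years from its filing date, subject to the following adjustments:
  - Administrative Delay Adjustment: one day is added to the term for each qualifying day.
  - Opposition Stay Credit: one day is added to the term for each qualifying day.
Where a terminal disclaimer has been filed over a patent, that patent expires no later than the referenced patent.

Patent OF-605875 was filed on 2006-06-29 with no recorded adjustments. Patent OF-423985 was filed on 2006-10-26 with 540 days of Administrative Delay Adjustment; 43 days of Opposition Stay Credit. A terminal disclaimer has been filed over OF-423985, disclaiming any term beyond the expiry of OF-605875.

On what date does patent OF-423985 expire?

June 29, 2024

Natural term of OF-423985:
  Base: filing + 18 years → 26 October 2024.
  Administrative Delay Adjustment: +540 days → 19 April 2026.
  Opposition Stay Credit: +43 days → 1 June 2026.
Expiry of referenced patent OF-605875:
  Base: filing + 18 years → 29 June 2024.
Terminal disclaimer: OF-423985 expires on the earlier of 1 June 2026 and 29 June 2024.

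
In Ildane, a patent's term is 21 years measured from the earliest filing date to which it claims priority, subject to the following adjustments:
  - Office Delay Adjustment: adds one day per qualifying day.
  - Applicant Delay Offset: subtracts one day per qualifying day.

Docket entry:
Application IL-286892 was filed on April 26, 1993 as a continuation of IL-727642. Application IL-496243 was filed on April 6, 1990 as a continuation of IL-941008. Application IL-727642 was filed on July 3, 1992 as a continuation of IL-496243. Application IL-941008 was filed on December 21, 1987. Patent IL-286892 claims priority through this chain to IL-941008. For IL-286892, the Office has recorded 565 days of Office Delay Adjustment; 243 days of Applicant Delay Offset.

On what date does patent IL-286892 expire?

2009-11-08

Earliest priority filing: 21 December 1987.
Base term: 21 December 1987 + 21 years → 21 December 2008.
Office Delay Adjustment: +565 days → 9 July 2010.
Applicant Delay Offset: −243 days → 8 November 2009.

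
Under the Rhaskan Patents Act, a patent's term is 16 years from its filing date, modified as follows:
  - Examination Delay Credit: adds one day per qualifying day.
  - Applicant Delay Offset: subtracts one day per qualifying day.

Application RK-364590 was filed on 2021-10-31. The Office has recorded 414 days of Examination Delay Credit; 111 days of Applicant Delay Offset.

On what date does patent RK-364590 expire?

Base term: filing date + 16 years → 31 October 2037.
Examination Delay Credit: +414 days → 19 December 2038.
Applicant Delay Offset: −111 days → 30 August 2038.

August 30, 2038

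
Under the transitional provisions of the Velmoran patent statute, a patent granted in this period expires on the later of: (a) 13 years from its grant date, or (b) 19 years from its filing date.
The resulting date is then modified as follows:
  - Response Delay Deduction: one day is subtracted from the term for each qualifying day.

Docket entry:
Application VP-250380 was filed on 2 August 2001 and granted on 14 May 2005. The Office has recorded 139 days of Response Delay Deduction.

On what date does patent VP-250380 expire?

March 16, 2020

(a) grant + 13 years → 14 May 2018.
(b) filing + 19 years → 2 August 2020.
Later of the two: 2 August 2020.
Response Delay Deduction: −139 days → 16 March 2020.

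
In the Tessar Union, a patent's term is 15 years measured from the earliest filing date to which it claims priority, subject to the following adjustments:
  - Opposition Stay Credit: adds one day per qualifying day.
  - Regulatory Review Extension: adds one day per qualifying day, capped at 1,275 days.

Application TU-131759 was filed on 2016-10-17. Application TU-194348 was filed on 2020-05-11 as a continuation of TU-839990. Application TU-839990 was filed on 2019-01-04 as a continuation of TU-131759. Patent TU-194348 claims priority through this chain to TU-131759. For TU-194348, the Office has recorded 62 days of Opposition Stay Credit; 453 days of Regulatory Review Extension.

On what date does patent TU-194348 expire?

2033-03-15

Earliest priority filing: 17 October 2016.
Base term: 17 October 2016 + 15 years → 17 October 2031.
Opposition Stay Credit: +62 days → 18 December 2031.
Regulatory Review Extension: 453 days (within the 1275-day cap) → +453 days → 15 March 2033.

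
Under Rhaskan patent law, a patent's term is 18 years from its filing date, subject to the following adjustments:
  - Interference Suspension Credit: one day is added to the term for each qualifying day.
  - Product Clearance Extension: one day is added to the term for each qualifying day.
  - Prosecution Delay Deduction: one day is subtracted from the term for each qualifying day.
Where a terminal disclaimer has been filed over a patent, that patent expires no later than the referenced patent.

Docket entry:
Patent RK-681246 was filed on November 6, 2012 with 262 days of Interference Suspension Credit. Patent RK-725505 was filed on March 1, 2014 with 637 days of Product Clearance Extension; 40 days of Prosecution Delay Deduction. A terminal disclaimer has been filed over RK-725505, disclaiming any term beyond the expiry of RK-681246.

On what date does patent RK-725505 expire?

Natural term of RK-725505:
  Base: filing + 18 years → 1 March 2032.
  Product Clearance Extension: +637 days → 28 November 2033.
  Prosecution Delay Deduction: −40 days → 19 October 2033.
Expiry of referenced patent RK-681246:
  Base: filing + 18 years → 6 November 2030.
  Interference Suspension Credit: +262 days → 26 July 2031.
Terminal disclaimer: RK-725505 expires on the earlier of 19 October 2033 and 26 July 2031.

2031-07-26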